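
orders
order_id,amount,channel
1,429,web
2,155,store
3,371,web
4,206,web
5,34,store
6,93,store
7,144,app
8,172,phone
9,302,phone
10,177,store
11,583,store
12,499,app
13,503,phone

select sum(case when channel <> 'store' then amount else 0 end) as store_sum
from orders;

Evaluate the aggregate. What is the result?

order_id=1: ✓ → 429
order_id=2: ✗
order_id=3: ✓ → 371
order_id=4: ✓ → 206
order_id=5: ✗
order_id=6: ✗
order_id=7: ✓ → 144
order_id=8: ✓ → 172
order_id=9: ✓ → 302
order_id=10: ✗
order_id=11: ✗
order_id=12: ✓ → 499
order_id=13: ✓ → 503
store_sum = 429 + 371 + 206 + 144 + 172 + 302 + 499 + 503 = 2626

2626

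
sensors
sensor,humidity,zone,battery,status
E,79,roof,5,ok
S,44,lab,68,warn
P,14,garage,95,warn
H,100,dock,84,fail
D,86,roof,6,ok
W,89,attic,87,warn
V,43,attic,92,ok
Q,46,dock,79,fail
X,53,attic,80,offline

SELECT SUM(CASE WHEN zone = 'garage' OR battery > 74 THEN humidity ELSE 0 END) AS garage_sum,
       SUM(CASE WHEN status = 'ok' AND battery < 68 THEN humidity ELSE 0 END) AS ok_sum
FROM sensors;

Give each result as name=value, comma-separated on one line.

garage_sum=345, ok_sum=165

[garage_sum: zone = 'garage' OR battery > 74]
sensor=E: ✗
sensor=S: ✗
sensor=P: ✓ → 14
sensor=H: ✓ → 100
sensor=D: ✗
sensor=W: ✓ → 89
sensor=V: ✓ → 43
sensor=Q: ✓ → 46
sensor=X: ✓ → 53
garage_sum = 14 + 100 + 89 + 43 + 46 + 53 = 345
—
[ok_sum: status = 'ok' AND battery < 68]
sensor=E: ✓ → 79
sensor=S: ✗
sensor=P: ✗
sensor=H: ✗
sensor=D: ✓ → 86
sensor=W: ✗
sensor=V: ✗
sensor=Q: ✗
sensor=X: ✗
ok_sum = 79 + 86 = 165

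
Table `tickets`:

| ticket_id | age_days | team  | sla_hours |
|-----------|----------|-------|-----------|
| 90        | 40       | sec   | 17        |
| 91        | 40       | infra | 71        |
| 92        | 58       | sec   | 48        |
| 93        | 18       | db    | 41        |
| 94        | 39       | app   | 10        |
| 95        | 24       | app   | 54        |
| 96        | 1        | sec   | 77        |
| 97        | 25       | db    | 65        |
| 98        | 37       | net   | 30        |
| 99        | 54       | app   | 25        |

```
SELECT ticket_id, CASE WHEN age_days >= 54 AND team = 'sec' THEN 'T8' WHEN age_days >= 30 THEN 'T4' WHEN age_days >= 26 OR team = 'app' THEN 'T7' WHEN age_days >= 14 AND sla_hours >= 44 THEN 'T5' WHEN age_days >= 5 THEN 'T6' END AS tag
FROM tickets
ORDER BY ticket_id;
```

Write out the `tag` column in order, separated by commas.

T4, T4, T8, T6, T4, T7, NULL, T5, T4, T4

ticket_id=90: age_days >= 30 → T4
ticket_id=91: age_days >= 30 → T4
ticket_id=92: age_days >= 54 AND team = 'sec' → T8
ticket_id=93: age_days >= 5 → T6
ticket_id=94: age_days >= 30 → T4
ticket_id=95: age_days >= 26 OR team = 'app' → T7
ticket_id=96: (no match → NULL) → NULL
ticket_id=97: age_days >= 14 AND sla_hours >= 44 → T5
ticket_id=98: age_days >= 30 → T4
ticket_id=99: age_days >= 30 → T4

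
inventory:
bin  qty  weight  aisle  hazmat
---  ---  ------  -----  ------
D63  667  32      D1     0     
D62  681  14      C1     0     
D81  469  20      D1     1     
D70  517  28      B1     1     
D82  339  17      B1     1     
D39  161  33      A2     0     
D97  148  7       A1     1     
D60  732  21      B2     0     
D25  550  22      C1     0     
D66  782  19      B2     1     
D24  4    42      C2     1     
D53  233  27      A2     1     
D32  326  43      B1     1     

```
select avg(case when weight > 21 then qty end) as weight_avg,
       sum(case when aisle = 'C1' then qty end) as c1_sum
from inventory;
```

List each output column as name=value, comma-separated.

weight_avg=351.1428571429, c1_sum=1231

[weight_avg: weight > 21]
bin=D63: ✓ → 667
bin=D62: ✗
bin=D81: ✗
bin=D70: ✓ → 517
bin=D82: ✗
bin=D39: ✓ → 161
bin=D97: ✗
bin=D60: ✗
bin=D25: ✓ → 550
bin=D66: ✗
bin=D24: ✓ → 4
bin=D53: ✓ → 233
bin=D32: ✓ → 326
weight_avg = (667 + 517 + 161 + 550 + 4 + 233 + 326) / 7 = 351.1428571429
—
[c1_sum: aisle = 'C1']
bin=D63: ✗
bin=D62: ✓ → 681
bin=D81: ✗
bin=D70: ✗
bin=D82: ✗
bin=D39: ✗
bin=D97: ✗
bin=D60: ✗
bin=D25: ✓ → 550
bin=D66: ✗
bin=D24: ✗
bin=D53: ✗
bin=D32: ✗
c1_sum = 681 + 550 = 1231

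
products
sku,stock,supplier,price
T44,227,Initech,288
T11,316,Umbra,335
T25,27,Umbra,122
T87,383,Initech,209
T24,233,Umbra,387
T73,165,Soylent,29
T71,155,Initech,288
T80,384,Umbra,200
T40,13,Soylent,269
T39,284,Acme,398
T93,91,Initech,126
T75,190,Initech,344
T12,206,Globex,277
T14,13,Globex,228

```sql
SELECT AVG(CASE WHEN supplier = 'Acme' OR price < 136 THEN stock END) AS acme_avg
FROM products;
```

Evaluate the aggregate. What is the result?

141.75

sku=T44: ✗
sku=T11: ✗
sku=T25: ✓ → 27
sku=T87: ✗
sku=T24: ✗
sku=T73: ✓ → 165
sku=T71: ✗
sku=T80: ✗
sku=T40: ✗
sku=T39: ✓ → 284
sku=T93: ✓ → 91
sku=T75: ✗
sku=T12: ✗
sku=T14: ✗
acme_avg = (27 + 165 + 284 + 91) / 4 = 141.75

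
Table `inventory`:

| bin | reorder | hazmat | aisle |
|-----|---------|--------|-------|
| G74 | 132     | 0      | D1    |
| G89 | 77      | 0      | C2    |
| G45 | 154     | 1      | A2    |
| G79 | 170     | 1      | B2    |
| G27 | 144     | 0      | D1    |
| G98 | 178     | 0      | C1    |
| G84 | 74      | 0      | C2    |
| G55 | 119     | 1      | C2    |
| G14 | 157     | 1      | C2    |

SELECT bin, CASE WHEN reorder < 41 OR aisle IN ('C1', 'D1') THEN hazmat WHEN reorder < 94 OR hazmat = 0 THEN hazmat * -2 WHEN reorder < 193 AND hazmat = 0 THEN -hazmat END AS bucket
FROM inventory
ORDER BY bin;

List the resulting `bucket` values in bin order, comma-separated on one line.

NULL, 0, NULL, NULL, 0, NULL, 0, 0, 0

bin=G14: (no match → NULL) → NULL
bin=G27: reorder < 41 OR aisle IN ('C1', 'D1') → 0
bin=G45: (no match → NULL) → NULL
bin=G55: (no match → NULL) → NULL
bin=G74: reorder < 41 OR aisle IN ('C1', 'D1') → 0
bin=G79: (no match → NULL) → NULL
bin=G84: reorder < 94 OR hazmat = 0 → 0
bin=G89: reorder < 94 OR hazmat = 0 → 0
bin=G98: reorder < 41 OR aisle IN ('C1', 'D1') → 0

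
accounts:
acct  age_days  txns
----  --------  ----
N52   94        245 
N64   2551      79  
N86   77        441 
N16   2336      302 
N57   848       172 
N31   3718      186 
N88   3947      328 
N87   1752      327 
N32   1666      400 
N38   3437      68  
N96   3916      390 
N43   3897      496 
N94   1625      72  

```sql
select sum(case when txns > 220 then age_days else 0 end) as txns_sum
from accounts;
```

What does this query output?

acct=N52: ✓ → 94
acct=N64: ✗
acct=N86: ✓ → 77
acct=N16: ✓ → 2336
acct=N57: ✗
acct=N31: ✗
acct=N88: ✓ → 3947
acct=N87: ✓ → 1752
acct=N32: ✓ → 1666
acct=N38: ✗
acct=N96: ✓ → 3916
acct=N43: ✓ → 3897
acct=N94: ✗
txns_sum = 94 + 77 + 2336 + 3947 + 1752 + 1666 + 3916 + 3897 = 17685

17685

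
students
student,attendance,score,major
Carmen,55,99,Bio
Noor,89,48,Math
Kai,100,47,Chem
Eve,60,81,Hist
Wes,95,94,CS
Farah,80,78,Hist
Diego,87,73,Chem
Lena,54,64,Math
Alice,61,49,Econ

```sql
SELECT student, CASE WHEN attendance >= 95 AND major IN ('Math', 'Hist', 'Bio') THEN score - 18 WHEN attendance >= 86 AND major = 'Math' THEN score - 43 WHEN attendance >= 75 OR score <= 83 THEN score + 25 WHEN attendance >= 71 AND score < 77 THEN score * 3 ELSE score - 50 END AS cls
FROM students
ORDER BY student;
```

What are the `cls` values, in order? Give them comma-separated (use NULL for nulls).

74, 49, 98, 106, 103, 72, 89, 5, 119

student=Alice: attendance >= 75 OR score <= 83 → 74
student=Carmen: ELSE → 49
student=Diego: attendance >= 75 OR score <= 83 → 98
student=Eve: attendance >= 75 OR score <= 83 → 106
student=Farah: attendance >= 75 OR score <= 83 → 103
student=Kai: attendance >= 75 OR score <= 83 → 72
student=Lena: attendance >= 75 OR score <= 83 → 89
student=Noor: attendance >= 86 AND major = 'Math' → 5
student=Wes: attendance >= 75 OR score <= 83 → 119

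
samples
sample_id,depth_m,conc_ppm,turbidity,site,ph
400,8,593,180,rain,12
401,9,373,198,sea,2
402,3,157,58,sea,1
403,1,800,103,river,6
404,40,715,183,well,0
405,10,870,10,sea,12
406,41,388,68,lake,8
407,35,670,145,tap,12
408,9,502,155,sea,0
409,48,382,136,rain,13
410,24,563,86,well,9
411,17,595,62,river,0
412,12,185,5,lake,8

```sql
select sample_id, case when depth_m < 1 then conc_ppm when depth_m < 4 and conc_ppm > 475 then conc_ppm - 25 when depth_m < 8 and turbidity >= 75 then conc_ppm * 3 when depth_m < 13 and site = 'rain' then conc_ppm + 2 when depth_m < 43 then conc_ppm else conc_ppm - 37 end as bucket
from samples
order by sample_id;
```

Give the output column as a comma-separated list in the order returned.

595, 373, 157, 775, 715, 870, 388, 670, 502, 345, 563, 595, 185

sample_id=400: depth_m < 13 and site = 'rain' → 595
sample_id=401: depth_m < 43 → 373
sample_id=402: depth_m < 43 → 157
sample_id=403: depth_m < 4 and conc_ppm > 475 → 775
sample_id=404: depth_m < 43 → 715
sample_id=405: depth_m < 43 → 870
sample_id=406: depth_m < 43 → 388
sample_id=407: depth_m < 43 → 670
sample_id=408: depth_m < 43 → 502
sample_id=409: ELSE → 345
sample_id=410: depth_m < 43 → 563
sample_id=411: depth_m < 43 → 595
sample_id=412: depth_m < 43 → 185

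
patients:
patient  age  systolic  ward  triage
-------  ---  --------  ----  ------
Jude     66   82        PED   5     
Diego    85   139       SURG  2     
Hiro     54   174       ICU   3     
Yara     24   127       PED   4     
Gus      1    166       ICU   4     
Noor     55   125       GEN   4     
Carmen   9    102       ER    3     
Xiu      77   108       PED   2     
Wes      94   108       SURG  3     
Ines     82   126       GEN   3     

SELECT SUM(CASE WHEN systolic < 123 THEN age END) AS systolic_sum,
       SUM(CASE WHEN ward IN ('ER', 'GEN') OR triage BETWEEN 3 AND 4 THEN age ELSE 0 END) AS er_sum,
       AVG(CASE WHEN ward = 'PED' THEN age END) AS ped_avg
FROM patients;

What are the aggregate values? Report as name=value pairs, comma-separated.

systolic_sum=246, er_sum=319, ped_avg=55.6666666667

[systolic_sum: systolic < 123]
patient=Jude: ✓ → 66
patient=Diego: ✗
patient=Hiro: ✗
patient=Yara: ✗
patient=Gus: ✗
patient=Noor: ✗
patient=Carmen: ✓ → 9
patient=Xiu: ✓ → 77
patient=Wes: ✓ → 94
patient=Ines: ✗
systolic_sum = 66 + 9 + 77 + 94 = 246
—
[er_sum: ward IN ('ER', 'GEN') OR triage BETWEEN 3 AND 4]
patient=Jude: ✗
patient=Diego: ✗
patient=Hiro: ✓ → 54
patient=Yara: ✓ → 24
patient=Gus: ✓ → 1
patient=Noor: ✓ → 55
patient=Carmen: ✓ → 9
patient=Xiu: ✗
patient=Wes: ✓ → 94
patient=Ines: ✓ → 82
er_sum = 54 + 24 + 1 + 55 + 9 + 94 + 82 = 319
—
[ped_avg: ward = 'PED']
patient=Jude: ✓ → 66
patient=Diego: ✗
patient=Hiro: ✗
patient=Yara: ✓ → 24
patient=Gus: ✗
patient=Noor: ✗
patient=Carmen: ✗
patient=Xiu: ✓ → 77
patient=Wes: ✗
patient=Ines: ✗
ped_avg = (66 + 24 + 77) / 3 = 55.6666666667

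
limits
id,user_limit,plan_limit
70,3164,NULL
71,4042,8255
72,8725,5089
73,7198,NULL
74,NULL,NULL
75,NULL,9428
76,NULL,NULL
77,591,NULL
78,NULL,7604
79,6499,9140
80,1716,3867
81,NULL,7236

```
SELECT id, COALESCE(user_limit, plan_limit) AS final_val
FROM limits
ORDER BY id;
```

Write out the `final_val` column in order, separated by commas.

id=70: user_limit=3164 → 3164
id=71: user_limit=4042 → 4042
id=72: user_limit=8725 → 8725
id=73: user_limit=7198 → 7198
id=74: user_limit=NULL, plan_limit=NULL (all NULL) → NULL
id=75: user_limit=NULL, plan_limit=9428 → 9428
id=76: user_limit=NULL, plan_limit=NULL (all NULL) → NULL
id=77: user_limit=591 → 591
id=78: user_limit=NULL, plan_limit=7604 → 7604
id=79: user_limit=6499 → 6499
id=80: user_limit=1716 → 1716
id=81: user_limit=NULL, plan_limit=7236 → 7236

3164, 4042, 8725, 7198, NULL, 9428, NULL, 591, 7604, 6499, 1716, 7236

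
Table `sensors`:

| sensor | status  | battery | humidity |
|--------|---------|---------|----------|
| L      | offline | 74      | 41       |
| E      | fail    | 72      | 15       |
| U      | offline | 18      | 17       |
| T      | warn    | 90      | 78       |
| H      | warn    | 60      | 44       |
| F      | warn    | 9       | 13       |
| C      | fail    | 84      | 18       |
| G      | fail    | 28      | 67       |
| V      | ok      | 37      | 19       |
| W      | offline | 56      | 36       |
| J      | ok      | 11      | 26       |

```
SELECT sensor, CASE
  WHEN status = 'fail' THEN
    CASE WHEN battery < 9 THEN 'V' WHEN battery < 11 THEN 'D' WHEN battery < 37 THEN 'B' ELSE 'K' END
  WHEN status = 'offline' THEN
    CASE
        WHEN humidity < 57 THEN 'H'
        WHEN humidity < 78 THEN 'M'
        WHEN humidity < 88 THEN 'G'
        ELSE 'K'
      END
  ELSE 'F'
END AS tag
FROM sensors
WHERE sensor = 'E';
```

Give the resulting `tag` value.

K

sensor = E: status=fail, battery=72, humidity=15.
status='fail' → inner[ELSE] → K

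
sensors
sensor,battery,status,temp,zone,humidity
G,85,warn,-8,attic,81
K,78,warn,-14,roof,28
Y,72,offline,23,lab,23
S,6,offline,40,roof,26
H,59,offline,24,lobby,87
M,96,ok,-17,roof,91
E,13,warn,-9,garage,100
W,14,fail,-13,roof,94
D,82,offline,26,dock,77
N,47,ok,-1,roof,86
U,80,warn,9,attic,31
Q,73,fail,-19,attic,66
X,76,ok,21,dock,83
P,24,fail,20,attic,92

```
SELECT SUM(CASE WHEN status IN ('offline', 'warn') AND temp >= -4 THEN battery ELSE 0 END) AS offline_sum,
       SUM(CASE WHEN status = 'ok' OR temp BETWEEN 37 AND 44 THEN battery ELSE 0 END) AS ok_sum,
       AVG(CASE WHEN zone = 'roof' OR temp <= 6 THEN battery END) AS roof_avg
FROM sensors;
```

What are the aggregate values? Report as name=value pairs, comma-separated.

[offline_sum: status IN ('offline', 'warn') AND temp >= -4]
sensor=G: ✗
sensor=K: ✗
sensor=Y: ✓ → 72
sensor=S: ✓ → 6
sensor=H: ✓ → 59
sensor=M: ✗
sensor=E: ✗
sensor=W: ✗
sensor=D: ✓ → 82
sensor=N: ✗
sensor=U: ✓ → 80
sensor=Q: ✗
sensor=X: ✗
sensor=P: ✗
offline_sum = 72 + 6 + 59 + 82 + 80 = 299
—
[ok_sum: status = 'ok' OR temp BETWEEN 37 AND 44]
sensor=G: ✗
sensor=K: ✗
sensor=Y: ✗
sensor=S: ✓ → 6
sensor=H: ✗
sensor=M: ✓ → 96
sensor=E: ✗
sensor=W: ✗
sensor=D: ✗
sensor=N: ✓ → 47
sensor=U: ✗
sensor=Q: ✗
sensor=X: ✓ → 76
sensor=P: ✗
ok_sum = 6 + 96 + 47 + 76 = 225
—
[roof_avg: zone = 'roof' OR temp <= 6]
sensor=G: ✓ → 85
sensor=K: ✓ → 78
sensor=Y: ✗
sensor=S: ✓ → 6
sensor=H: ✗
sensor=M: ✓ → 96
sensor=E: ✓ → 13
sensor=W: ✓ → 14
sensor=D: ✗
sensor=N: ✓ → 47
sensor=U: ✗
sensor=Q: ✓ → 73
sensor=X: ✗
sensor=P: ✗
roof_avg = (85 + 78 + 6 + 96 + 13 + 14 + 47 + 73) / 8 = 51.5

offline_sum=299, ok_sum=225, roof_avg=51.5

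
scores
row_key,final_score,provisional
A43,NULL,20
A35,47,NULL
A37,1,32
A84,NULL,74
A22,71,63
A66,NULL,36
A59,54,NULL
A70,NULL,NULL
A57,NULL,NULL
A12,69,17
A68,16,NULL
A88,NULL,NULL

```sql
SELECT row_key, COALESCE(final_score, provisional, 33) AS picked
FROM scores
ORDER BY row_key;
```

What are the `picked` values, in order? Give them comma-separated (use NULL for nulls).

row_key=A12: final_score=69 → 69
row_key=A22: final_score=71 → 71
row_key=A35: final_score=47 → 47
row_key=A37: final_score=1 → 1
row_key=A43: final_score=NULL, provisional=20 → 20
row_key=A57: final_score=NULL, provisional=NULL, → literal 33 → 33
row_key=A59: final_score=54 → 54
row_key=A66: final_score=NULL, provisional=36 → 36
row_key=A68: final_score=16 → 16
row_key=A70: final_score=NULL, provisional=NULL, → literal 33 → 33
row_key=A84: final_score=NULL, provisional=74 → 74
row_key=A88: final_score=NULL, provisional=NULL, → literal 33 → 33

69, 71, 47, 1, 20, 33, 54, 36, 16, 33, 74, 33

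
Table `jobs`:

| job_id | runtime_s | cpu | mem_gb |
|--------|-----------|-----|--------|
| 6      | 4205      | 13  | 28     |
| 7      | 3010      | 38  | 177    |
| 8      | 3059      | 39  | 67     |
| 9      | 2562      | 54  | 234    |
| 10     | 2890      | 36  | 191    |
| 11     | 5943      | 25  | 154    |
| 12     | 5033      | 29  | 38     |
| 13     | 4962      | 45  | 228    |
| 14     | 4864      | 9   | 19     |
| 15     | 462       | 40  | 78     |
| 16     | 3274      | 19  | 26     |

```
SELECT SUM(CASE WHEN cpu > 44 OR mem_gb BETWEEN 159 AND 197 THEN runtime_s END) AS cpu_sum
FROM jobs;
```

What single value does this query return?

13424

job_id=6: ✗
job_id=7: ✓ → 3010
job_id=8: ✗
job_id=9: ✓ → 2562
job_id=10: ✓ → 2890
job_id=11: ✗
job_id=12: ✗
job_id=13: ✓ → 4962
job_id=14: ✗
job_id=15: ✗
job_id=16: ✗
cpu_sum = 3010 + 2562 + 2890 + 4962 = 13424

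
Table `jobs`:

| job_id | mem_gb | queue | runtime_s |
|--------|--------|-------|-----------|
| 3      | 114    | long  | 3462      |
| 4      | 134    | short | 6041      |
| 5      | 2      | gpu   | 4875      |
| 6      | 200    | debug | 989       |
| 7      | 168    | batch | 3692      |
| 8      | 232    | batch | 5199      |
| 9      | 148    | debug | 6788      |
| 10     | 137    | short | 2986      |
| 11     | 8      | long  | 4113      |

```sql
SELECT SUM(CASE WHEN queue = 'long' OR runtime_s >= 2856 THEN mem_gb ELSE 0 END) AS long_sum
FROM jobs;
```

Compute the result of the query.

943

job_id=3: ✓ → 114
job_id=4: ✓ → 134
job_id=5: ✓ → 2
job_id=6: ✗
job_id=7: ✓ → 168
job_id=8: ✓ → 232
job_id=9: ✓ → 148
job_id=10: ✓ → 137
job_id=11: ✓ → 8
long_sum = 114 + 134 + 2 + 168 + 232 + 148 + 137 + 8 = 943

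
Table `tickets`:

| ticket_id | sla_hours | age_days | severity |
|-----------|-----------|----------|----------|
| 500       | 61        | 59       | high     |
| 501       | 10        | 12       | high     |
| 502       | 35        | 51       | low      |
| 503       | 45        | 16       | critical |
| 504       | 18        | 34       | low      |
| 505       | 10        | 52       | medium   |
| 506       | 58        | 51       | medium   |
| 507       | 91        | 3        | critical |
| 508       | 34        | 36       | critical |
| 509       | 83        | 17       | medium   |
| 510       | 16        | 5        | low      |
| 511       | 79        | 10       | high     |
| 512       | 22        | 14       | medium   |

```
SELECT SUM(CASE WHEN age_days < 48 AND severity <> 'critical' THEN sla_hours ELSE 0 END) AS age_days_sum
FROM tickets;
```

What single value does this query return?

228

ticket_id=500: ✗
ticket_id=501: ✓ → 10
ticket_id=502: ✗
ticket_id=503: ✗
ticket_id=504: ✓ → 18
ticket_id=505: ✗
ticket_id=506: ✗
ticket_id=507: ✗
ticket_id=508: ✗
ticket_id=509: ✓ → 83
ticket_id=510: ✓ → 16
ticket_id=511: ✓ → 79
ticket_id=512: ✓ → 22
age_days_sum = 10 + 18 + 83 + 16 + 79 + 22 = 228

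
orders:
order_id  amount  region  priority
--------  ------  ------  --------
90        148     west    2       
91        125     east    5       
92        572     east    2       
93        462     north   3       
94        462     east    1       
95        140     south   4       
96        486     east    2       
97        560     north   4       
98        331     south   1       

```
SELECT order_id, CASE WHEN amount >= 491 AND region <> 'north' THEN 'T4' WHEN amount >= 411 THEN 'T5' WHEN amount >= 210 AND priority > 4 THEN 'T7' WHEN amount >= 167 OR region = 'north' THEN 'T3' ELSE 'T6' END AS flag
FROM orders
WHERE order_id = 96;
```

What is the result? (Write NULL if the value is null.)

T5

order_id = 96: amount=486, region=east, priority=2.
amount >= 491 AND region <> 'north' → false
amount >= 411 → true → T5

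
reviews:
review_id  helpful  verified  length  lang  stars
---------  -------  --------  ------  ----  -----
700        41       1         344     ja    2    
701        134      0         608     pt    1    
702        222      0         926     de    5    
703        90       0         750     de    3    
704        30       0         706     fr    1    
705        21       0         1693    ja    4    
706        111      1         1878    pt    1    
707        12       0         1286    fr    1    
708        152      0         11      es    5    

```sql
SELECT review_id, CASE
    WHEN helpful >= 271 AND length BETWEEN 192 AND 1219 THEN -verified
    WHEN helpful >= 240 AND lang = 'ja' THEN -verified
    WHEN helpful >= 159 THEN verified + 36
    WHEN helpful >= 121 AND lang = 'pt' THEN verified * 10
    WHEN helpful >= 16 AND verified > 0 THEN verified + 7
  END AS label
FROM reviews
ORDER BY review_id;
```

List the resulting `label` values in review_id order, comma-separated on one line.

review_id=700: helpful >= 16 AND verified > 0 → 8
review_id=701: helpful >= 121 AND lang = 'pt' → 0
review_id=702: helpful >= 159 → 36
review_id=703: (no match → NULL) → NULL
review_id=704: (no match → NULL) → NULL
review_id=705: (no match → NULL) → NULL
review_id=706: helpful >= 16 AND verified > 0 → 8
review_id=707: (no match → NULL) → NULL
review_id=708: (no match → NULL) → NULL

8, 0, 36, NULL, NULL, NULL, 8, NULL, NULL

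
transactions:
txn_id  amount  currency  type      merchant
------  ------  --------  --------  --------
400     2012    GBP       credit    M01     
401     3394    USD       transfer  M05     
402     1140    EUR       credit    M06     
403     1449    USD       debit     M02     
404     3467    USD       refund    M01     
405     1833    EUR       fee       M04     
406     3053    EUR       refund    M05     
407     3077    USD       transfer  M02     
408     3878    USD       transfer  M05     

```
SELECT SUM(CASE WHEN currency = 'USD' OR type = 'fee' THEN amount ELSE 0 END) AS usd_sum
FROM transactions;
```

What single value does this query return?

17098

txn_id=400: ✗
txn_id=401: ✓ → 3394
txn_id=402: ✗
txn_id=403: ✓ → 1449
txn_id=404: ✓ → 3467
txn_id=405: ✓ → 1833
txn_id=406: ✗
txn_id=407: ✓ → 3077
txn_id=408: ✓ → 3878
usd_sum = 3394 + 1449 + 3467 + 1833 + 3077 + 3878 = 17098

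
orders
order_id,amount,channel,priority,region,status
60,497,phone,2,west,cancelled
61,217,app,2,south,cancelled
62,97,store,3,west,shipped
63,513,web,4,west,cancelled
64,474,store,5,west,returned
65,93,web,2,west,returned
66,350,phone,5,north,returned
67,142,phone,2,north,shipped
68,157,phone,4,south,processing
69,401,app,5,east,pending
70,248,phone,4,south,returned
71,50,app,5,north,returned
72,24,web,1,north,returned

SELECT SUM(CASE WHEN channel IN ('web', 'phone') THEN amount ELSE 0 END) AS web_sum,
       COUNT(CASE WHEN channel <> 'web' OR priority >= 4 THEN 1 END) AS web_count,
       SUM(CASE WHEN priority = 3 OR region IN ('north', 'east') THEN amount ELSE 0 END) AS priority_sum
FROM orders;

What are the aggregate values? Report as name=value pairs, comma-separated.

web_sum=2024, web_count=11, priority_sum=1064

[web_sum: channel IN ('web', 'phone')]
order_id=60: ✓ → 497
order_id=61: ✗
order_id=62: ✗
order_id=63: ✓ → 513
order_id=64: ✗
order_id=65: ✓ → 93
order_id=66: ✓ → 350
order_id=67: ✓ → 142
order_id=68: ✓ → 157
order_id=69: ✗
order_id=70: ✓ → 248
order_id=71: ✗
order_id=72: ✓ → 24
web_sum = 497 + 513 + 93 + 350 + 142 + 157 + 248 + 24 = 2024
—
[web_count: channel <> 'web' OR priority >= 4]
order_id=60: ✓ → 1
order_id=61: ✓ → 1
order_id=62: ✓ → 1
order_id=63: ✓ → 1
order_id=64: ✓ → 1
order_id=65: ✗
order_id=66: ✓ → 1
order_id=67: ✓ → 1
order_id=68: ✓ → 1
order_id=69: ✓ → 1
order_id=70: ✓ → 1
order_id=71: ✓ → 1
order_id=72: ✗
web_count = COUNT(1, 1, 1, 1, 1, 1, 1, 1, 1, 1, 1) = 11
—
[priority_sum: priority = 3 OR region IN ('north', 'east')]
order_id=60: ✗
order_id=61: ✗
order_id=62: ✓ → 97
order_id=63: ✗
order_id=64: ✗
order_id=65: ✗
order_id=66: ✓ → 350
order_id=67: ✓ → 142
order_id=68: ✗
order_id=69: ✓ → 401
order_id=70: ✗
order_id=71: ✓ → 50
order_id=72: ✓ → 24
priority_sum = 97 + 350 + 142 + 401 + 50 + 24 = 1064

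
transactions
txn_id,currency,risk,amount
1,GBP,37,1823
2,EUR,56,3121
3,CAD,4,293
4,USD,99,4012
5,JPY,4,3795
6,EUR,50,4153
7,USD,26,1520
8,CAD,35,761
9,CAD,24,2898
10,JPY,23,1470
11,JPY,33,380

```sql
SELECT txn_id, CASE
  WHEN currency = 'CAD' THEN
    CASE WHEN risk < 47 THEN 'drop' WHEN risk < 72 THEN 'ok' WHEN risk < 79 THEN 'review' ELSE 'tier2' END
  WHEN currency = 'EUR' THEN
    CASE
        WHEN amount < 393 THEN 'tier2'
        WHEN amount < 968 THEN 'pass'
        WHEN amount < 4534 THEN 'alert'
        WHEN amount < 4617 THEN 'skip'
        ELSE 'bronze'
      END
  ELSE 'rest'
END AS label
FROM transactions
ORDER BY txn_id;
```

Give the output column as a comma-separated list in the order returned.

txn_id=1: currency='GBP' → outer ELSE → rest
txn_id=2: currency='EUR' → inner[amount < 4534] → alert
txn_id=3: currency='CAD' → inner[risk < 47] → drop
txn_id=4: currency='USD' → outer ELSE → rest
txn_id=5: currency='JPY' → outer ELSE → rest
txn_id=6: currency='EUR' → inner[amount < 4534] → alert
txn_id=7: currency='USD' → outer ELSE → rest
txn_id=8: currency='CAD' → inner[risk < 47] → drop
txn_id=9: currency='CAD' → inner[risk < 47] → drop
txn_id=10: currency='JPY' → outer ELSE → rest
txn_id=11: currency='JPY' → outer ELSE → rest

rest, alert, drop, rest, rest, alert, rest, drop, drop, rest, rest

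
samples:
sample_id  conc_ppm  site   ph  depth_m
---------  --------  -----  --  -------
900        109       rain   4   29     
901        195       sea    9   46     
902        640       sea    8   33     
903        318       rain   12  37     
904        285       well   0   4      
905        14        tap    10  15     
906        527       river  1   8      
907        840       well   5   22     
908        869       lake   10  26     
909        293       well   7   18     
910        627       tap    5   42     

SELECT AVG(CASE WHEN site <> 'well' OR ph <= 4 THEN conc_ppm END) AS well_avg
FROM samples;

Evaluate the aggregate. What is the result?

398.2222222222

sample_id=900: ✓ → 109
sample_id=901: ✓ → 195
sample_id=902: ✓ → 640
sample_id=903: ✓ → 318
sample_id=904: ✓ → 285
sample_id=905: ✓ → 14
sample_id=906: ✓ → 527
sample_id=907: ✗
sample_id=908: ✓ → 869
sample_id=909: ✗
sample_id=910: ✓ → 627
well_avg = (109 + 195 + 640 + 318 + 285 + 14 + 527 + 869 + 627) / 9 = 398.2222222222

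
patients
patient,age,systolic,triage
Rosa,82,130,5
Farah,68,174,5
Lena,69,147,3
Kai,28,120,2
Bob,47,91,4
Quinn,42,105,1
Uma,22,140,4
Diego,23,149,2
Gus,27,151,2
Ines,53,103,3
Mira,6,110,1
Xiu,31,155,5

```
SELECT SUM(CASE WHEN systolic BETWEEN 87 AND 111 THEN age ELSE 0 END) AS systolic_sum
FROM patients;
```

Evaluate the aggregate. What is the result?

148

patient=Rosa: ✗
patient=Farah: ✗
patient=Lena: ✗
patient=Kai: ✗
patient=Bob: ✓ → 47
patient=Quinn: ✓ → 42
patient=Uma: ✗
patient=Diego: ✗
patient=Gus: ✗
patient=Ines: ✓ → 53
patient=Mira: ✓ → 6
patient=Xiu: ✗
systolic_sum = 47 + 42 + 53 + 6 = 148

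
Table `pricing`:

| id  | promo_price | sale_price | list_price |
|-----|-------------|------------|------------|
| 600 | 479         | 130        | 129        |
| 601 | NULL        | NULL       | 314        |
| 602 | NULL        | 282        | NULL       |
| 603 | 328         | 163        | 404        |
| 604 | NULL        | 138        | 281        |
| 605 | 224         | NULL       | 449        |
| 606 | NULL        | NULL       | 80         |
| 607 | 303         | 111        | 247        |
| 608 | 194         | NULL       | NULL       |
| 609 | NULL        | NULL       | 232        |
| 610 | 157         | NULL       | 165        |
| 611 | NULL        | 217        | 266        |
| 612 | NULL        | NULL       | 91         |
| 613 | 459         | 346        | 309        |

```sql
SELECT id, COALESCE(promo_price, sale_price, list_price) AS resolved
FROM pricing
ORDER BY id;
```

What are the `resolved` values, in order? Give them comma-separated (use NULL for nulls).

479, 314, 282, 328, 138, 224, 80, 303, 194, 232, 157, 217, 91, 459

id=600: promo_price=479 → 479
id=601: promo_price=NULL, sale_price=NULL, list_price=314 → 314
id=602: promo_price=NULL, sale_price=282 → 282
id=603: promo_price=328 → 328
id=604: promo_price=NULL, sale_price=138 → 138
id=605: promo_price=224 → 224
id=606: promo_price=NULL, sale_price=NULL, list_price=80 → 80
id=607: promo_price=303 → 303
id=608: promo_price=194 → 194
id=609: promo_price=NULL, sale_price=NULL, list_price=232 → 232
id=610: promo_price=157 → 157
id=611: promo_price=NULL, sale_price=217 → 217
id=612: promo_price=NULL, sale_price=NULL, list_price=91 → 91
id=613: promo_price=459 → 459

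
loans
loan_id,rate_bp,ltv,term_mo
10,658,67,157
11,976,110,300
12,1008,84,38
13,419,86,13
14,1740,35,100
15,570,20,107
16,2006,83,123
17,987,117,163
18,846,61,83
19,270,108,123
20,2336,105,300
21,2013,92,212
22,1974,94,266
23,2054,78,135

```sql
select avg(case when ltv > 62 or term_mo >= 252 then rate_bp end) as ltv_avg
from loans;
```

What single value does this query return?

loan_id=10: ✓ → 658
loan_id=11: ✓ → 976
loan_id=12: ✓ → 1008
loan_id=13: ✓ → 419
loan_id=14: ✗
loan_id=15: ✗
loan_id=16: ✓ → 2006
loan_id=17: ✓ → 987
loan_id=18: ✗
loan_id=19: ✓ → 270
loan_id=20: ✓ → 2336
loan_id=21: ✓ → 2013
loan_id=22: ✓ → 1974
loan_id=23: ✓ → 2054
ltv_avg = (658 + 976 + 1008 + 419 + 2006 + 987 + 270 + 2336 + 2013 + 1974 + 2054) / 11 = 1336.4545454545

1336.4545454545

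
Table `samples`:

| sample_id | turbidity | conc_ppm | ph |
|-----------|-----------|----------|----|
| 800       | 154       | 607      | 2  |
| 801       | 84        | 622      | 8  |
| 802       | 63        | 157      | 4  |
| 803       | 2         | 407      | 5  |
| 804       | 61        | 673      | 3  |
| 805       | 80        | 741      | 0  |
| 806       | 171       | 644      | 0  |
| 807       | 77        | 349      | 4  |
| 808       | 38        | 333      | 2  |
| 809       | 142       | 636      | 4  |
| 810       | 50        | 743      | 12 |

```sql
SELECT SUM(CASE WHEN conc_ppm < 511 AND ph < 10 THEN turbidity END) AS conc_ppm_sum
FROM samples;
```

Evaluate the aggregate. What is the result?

180

sample_id=800: ✗
sample_id=801: ✗
sample_id=802: ✓ → 63
sample_id=803: ✓ → 2
sample_id=804: ✗
sample_id=805: ✗
sample_id=806: ✗
sample_id=807: ✓ → 77
sample_id=808: ✓ → 38
sample_id=809: ✗
sample_id=810: ✗
conc_ppm_sum = 63 + 2 + 77 + 38 = 180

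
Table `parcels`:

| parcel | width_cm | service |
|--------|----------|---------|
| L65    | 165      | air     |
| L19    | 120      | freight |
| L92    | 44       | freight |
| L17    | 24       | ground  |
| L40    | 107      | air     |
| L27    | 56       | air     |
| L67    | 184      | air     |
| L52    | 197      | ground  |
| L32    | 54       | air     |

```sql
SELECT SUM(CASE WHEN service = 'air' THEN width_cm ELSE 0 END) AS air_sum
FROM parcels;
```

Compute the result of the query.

566

parcel=L65: ✓ → 165
parcel=L19: ✗
parcel=L92: ✗
parcel=L17: ✗
parcel=L40: ✓ → 107
parcel=L27: ✓ → 56
parcel=L67: ✓ → 184
parcel=L52: ✗
parcel=L32: ✓ → 54
air_sum = 165 + 107 + 56 + 184 + 54 = 566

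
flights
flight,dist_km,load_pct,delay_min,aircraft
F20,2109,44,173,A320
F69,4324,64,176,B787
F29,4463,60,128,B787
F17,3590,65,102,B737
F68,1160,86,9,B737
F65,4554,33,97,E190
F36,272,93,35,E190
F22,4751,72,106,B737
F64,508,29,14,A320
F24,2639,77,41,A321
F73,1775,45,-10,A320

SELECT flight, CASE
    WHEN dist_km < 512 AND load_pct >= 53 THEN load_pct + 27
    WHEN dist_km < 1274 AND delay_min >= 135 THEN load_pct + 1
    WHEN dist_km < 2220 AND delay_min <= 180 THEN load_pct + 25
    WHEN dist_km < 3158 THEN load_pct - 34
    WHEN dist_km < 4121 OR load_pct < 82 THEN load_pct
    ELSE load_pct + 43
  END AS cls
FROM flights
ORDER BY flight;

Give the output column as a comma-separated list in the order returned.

65, 69, 72, 43, 60, 120, 54, 33, 111, 64, 70

flight=F17: dist_km < 4121 OR load_pct < 82 → 65
flight=F20: dist_km < 2220 AND delay_min <= 180 → 69
flight=F22: dist_km < 4121 OR load_pct < 82 → 72
flight=F24: dist_km < 3158 → 43
flight=F29: dist_km < 4121 OR load_pct < 82 → 60
flight=F36: dist_km < 512 AND load_pct >= 53 → 120
flight=F64: dist_km < 2220 AND delay_min <= 180 → 54
flight=F65: dist_km < 4121 OR load_pct < 82 → 33
flight=F68: dist_km < 2220 AND delay_min <= 180 → 111
flight=F69: dist_km < 4121 OR load_pct < 82 → 64
flight=F73: dist_km < 2220 AND delay_min <= 180 → 70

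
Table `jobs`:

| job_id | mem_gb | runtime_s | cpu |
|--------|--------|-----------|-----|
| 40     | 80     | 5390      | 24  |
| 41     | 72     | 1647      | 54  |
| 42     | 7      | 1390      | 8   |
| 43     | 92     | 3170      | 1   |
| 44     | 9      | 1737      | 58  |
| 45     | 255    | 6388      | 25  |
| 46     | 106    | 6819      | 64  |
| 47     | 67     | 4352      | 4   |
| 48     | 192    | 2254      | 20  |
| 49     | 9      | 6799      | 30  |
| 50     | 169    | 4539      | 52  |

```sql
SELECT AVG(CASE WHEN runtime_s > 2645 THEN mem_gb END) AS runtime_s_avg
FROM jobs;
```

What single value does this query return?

job_id=40: ✓ → 80
job_id=41: ✗
job_id=42: ✗
job_id=43: ✓ → 92
job_id=44: ✗
job_id=45: ✓ → 255
job_id=46: ✓ → 106
job_id=47: ✓ → 67
job_id=48: ✗
job_id=49: ✓ → 9
job_id=50: ✓ → 169
runtime_s_avg = (80 + 92 + 255 + 106 + 67 + 9 + 169) / 7 = 111.1428571429

111.1428571429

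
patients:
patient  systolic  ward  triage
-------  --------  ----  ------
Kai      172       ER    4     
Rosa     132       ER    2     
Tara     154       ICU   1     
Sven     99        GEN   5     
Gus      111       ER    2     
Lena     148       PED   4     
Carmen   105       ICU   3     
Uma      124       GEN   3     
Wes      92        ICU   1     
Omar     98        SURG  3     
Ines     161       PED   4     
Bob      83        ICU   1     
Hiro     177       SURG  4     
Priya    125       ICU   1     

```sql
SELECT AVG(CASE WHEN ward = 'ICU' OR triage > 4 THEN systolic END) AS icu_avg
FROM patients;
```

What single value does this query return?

patient=Kai: ✗
patient=Rosa: ✗
patient=Tara: ✓ → 154
patient=Sven: ✓ → 99
patient=Gus: ✗
patient=Lena: ✗
patient=Carmen: ✓ → 105
patient=Uma: ✗
patient=Wes: ✓ → 92
patient=Omar: ✗
patient=Ines: ✗
patient=Bob: ✓ → 83
patient=Hiro: ✗
patient=Priya: ✓ → 125
icu_avg = (154 + 99 + 105 + 92 + 83 + 125) / 6 = 109.6666666667

109.6666666667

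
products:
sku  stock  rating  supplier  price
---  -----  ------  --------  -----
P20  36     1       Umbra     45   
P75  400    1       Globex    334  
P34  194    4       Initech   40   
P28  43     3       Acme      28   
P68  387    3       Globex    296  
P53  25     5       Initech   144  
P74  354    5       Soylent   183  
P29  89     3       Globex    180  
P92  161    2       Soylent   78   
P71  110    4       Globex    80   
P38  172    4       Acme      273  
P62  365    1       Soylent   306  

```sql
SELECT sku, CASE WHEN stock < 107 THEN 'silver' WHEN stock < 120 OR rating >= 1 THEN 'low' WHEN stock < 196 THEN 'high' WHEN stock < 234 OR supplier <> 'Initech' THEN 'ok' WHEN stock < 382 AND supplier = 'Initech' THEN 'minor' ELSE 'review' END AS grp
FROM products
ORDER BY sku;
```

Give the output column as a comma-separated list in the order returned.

sku=P20: stock < 107 → silver
sku=P28: stock < 107 → silver
sku=P29: stock < 107 → silver
sku=P34: stock < 120 OR rating >= 1 → low
sku=P38: stock < 120 OR rating >= 1 → low
sku=P53: stock < 107 → silver
sku=P62: stock < 120 OR rating >= 1 → low
sku=P68: stock < 120 OR rating >= 1 → low
sku=P71: stock < 120 OR rating >= 1 → low
sku=P74: stock < 120 OR rating >= 1 → low
sku=P75: stock < 120 OR rating >= 1 → low
sku=P92: stock < 120 OR rating >= 1 → low

silver, silver, silver, low, low, silver, low, low, low, low, low, low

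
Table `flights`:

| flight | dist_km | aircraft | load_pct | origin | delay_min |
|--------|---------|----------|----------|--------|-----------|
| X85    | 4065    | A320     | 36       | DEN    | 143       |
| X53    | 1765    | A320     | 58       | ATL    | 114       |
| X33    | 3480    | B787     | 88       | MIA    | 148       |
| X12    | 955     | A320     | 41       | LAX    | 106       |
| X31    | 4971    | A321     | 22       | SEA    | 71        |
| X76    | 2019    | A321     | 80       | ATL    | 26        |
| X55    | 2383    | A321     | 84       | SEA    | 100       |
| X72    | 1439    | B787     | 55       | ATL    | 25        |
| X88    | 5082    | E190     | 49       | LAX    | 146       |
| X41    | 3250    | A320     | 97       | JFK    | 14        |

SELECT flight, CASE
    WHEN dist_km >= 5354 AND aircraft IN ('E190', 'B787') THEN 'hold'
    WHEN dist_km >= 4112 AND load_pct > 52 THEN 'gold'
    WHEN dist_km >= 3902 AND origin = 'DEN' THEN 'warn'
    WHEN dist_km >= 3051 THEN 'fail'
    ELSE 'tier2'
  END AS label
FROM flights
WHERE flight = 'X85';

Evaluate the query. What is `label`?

warn

flight = X85: dist_km=4065, aircraft=A320, load_pct=36, origin=DEN, delay_min=143.
dist_km >= 5354 AND aircraft IN ('E190', 'B787') → false
dist_km >= 4112 AND load_pct > 52 → false
dist_km >= 3902 AND origin = 'DEN' → true → warn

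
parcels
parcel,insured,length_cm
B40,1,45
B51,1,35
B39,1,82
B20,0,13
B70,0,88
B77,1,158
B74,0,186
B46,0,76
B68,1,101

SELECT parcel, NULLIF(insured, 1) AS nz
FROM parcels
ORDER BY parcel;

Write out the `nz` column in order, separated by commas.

0, NULL, NULL, 0, NULL, NULL, 0, 0, NULL

parcel=B20: insured=0 vs 1: differ → 0
parcel=B39: insured=1 vs 1: equal → NULL
parcel=B40: insured=1 vs 1: equal → NULL
parcel=B46: insured=0 vs 1: differ → 0
parcel=B51: insured=1 vs 1: equal → NULL
parcel=B68: insured=1 vs 1: equal → NULL
parcel=B70: insured=0 vs 1: differ → 0
parcel=B74: insured=0 vs 1: differ → 0
parcel=B77: insured=1 vs 1: equal → NULL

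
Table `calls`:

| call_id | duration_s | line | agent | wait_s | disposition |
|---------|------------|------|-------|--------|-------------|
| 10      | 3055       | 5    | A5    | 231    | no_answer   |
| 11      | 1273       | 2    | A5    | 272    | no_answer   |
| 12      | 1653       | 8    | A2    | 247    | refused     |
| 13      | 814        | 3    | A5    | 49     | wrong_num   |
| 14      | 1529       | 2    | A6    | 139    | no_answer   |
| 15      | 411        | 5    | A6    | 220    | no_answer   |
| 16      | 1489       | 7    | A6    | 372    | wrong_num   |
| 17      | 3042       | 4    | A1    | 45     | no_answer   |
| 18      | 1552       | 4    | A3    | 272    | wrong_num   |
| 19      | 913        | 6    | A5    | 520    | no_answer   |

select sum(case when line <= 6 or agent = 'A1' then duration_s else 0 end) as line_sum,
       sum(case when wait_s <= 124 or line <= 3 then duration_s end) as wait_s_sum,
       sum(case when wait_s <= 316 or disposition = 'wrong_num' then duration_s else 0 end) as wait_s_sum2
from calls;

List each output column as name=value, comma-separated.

[line_sum: line <= 6 or agent = 'A1']
call_id=10: ✓ → 3055
call_id=11: ✓ → 1273
call_id=12: ✗
call_id=13: ✓ → 814
call_id=14: ✓ → 1529
call_id=15: ✓ → 411
call_id=16: ✗
call_id=17: ✓ → 3042
call_id=18: ✓ → 1552
call_id=19: ✓ → 913
line_sum = 3055 + 1273 + 814 + 1529 + 411 + 3042 + 1552 + 913 = 12589
—
[wait_s_sum: wait_s <= 124 or line <= 3]
call_id=10: ✗
call_id=11: ✓ → 1273
call_id=12: ✗
call_id=13: ✓ → 814
call_id=14: ✓ → 1529
call_id=15: ✗
call_id=16: ✗
call_id=17: ✓ → 3042
call_id=18: ✗
call_id=19: ✗
wait_s_sum = 1273 + 814 + 1529 + 3042 = 6658
—
[wait_s_sum2: wait_s <= 316 or disposition = 'wrong_num']
call_id=10: ✓ → 3055
call_id=11: ✓ → 1273
call_id=12: ✓ → 1653
call_id=13: ✓ → 814
call_id=14: ✓ → 1529
call_id=15: ✓ → 411
call_id=16: ✓ → 1489
call_id=17: ✓ → 3042
call_id=18: ✓ → 1552
call_id=19: ✗
wait_s_sum2 = 3055 + 1273 + 1653 + 814 + 1529 + 411 + 1489 + 3042 + 1552 = 14818

line_sum=12589, wait_s_sum=6658, wait_s_sum2=14818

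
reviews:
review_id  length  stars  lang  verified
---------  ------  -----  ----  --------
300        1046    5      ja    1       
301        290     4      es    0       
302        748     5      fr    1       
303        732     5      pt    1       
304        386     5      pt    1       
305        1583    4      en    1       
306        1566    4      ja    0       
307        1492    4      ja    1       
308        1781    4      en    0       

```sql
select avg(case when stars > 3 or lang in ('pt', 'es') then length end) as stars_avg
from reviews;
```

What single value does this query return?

review_id=300: ✓ → 1046
review_id=301: ✓ → 290
review_id=302: ✓ → 748
review_id=303: ✓ → 732
review_id=304: ✓ → 386
review_id=305: ✓ → 1583
review_id=306: ✓ → 1566
review_id=307: ✓ → 1492
review_id=308: ✓ → 1781
stars_avg = (1046 + 290 + 748 + 732 + 386 + 1583 + 1566 + 1492 + 1781) / 9 = 1069.3333333333

1069.3333333333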